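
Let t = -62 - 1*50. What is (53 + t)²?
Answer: 3481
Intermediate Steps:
t = -112 (t = -62 - 50 = -112)
(53 + t)² = (53 - 112)² = (-59)² = 3481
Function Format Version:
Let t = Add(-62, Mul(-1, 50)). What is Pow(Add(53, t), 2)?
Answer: 3481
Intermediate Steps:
t = -112 (t = Add(-62, -50) = -112)
Pow(Add(53, t), 2) = Pow(Add(53, -112), 2) = Pow(-59, 2) = 3481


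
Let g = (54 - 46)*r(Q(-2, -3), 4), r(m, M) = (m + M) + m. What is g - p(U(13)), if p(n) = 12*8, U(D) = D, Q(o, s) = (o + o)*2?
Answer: -192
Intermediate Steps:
Q(o, s) = 4*o (Q(o, s) = (2*o)*2 = 4*o)
p(n) = 96
r(m, M) = M + 2*m (r(m, M) = (M + m) + m = M + 2*m)
g = -96 (g = (54 - 46)*(4 + 2*(4*(-2))) = 8*(4 + 2*(-8)) = 8*(4 - 16) = 8*(-12) = -96)
g - p(U(13)) = -96 - 1*96 = -96 - 96 = -192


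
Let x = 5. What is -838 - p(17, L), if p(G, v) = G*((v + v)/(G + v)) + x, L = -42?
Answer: -22503/25 ≈ -900.12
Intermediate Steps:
p(G, v) = 5 + 2*G*v/(G + v) (p(G, v) = G*((v + v)/(G + v)) + 5 = G*((2*v)/(G + v)) + 5 = G*(2*v/(G + v)) + 5 = 2*G*v/(G + v) + 5 = 5 + 2*G*v/(G + v))
-838 - p(17, L) = -838 - (5*17 + 5*(-42) + 2*17*(-42))/(17 - 42) = -838 - (85 - 210 - 1428)/(-25) = -838 - (-1)*(-1553)/25 = -838 - 1*1553/25 = -838 - 1553/25 = -22503/25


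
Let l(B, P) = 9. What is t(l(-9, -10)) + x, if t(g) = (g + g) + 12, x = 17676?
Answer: 17706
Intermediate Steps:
t(g) = 12 + 2*g (t(g) = 2*g + 12 = 12 + 2*g)
t(l(-9, -10)) + x = (12 + 2*9) + 17676 = (12 + 18) + 17676 = 30 + 17676 = 17706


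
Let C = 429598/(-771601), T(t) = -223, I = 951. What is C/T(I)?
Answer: 429598/172067023 ≈ 0.0024967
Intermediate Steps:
C = -429598/771601 (C = 429598*(-1/771601) = -429598/771601 ≈ -0.55676)
C/T(I) = -429598/771601/(-223) = -429598/771601*(-1/223) = 429598/172067023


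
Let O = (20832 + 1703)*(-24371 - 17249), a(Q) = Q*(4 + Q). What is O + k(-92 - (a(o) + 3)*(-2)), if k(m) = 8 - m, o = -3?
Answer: -937906600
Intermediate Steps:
O = -937906700 (O = 22535*(-41620) = -937906700)
O + k(-92 - (a(o) + 3)*(-2)) = -937906700 + (8 - (-92 - (-3*(4 - 3) + 3)*(-2))) = -937906700 + (8 - (-92 - (-3*1 + 3)*(-2))) = -937906700 + (8 - (-92 - (-3 + 3)*(-2))) = -937906700 + (8 - (-92 - 0*(-2))) = -937906700 + (8 - (-92 - 1*0)) = -937906700 + (8 - (-92 + 0)) = -937906700 + (8 - 1*(-92)) = -937906700 + (8 + 92) = -937906700 + 100 = -937906600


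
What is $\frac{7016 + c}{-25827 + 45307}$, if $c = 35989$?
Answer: $\frac{8601}{3896} \approx 2.2076$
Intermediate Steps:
$\frac{7016 + c}{-25827 + 45307} = \frac{7016 + 35989}{-25827 + 45307} = \frac{43005}{19480} = 43005 \cdot \frac{1}{19480} = \frac{8601}{3896}$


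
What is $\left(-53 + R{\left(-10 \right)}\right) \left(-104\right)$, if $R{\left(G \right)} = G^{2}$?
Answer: $-4888$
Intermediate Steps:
$\left(-53 + R{\left(-10 \right)}\right) \left(-104\right) = \left(-53 + \left(-10\right)^{2}\right) \left(-104\right) = \left(-53 + 100\right) \left(-104\right) = 47 \left(-104\right) = -4888$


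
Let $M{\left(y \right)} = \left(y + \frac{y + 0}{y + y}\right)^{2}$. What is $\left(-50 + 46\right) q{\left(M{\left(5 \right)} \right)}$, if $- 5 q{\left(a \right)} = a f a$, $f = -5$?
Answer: $- \frac{14641}{4} \approx -3660.3$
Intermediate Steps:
$M{\left(y \right)} = \left(\frac{1}{2} + y\right)^{2}$ ($M{\left(y \right)} = \left(y + \frac{y}{2 y}\right)^{2} = \left(y + y \frac{1}{2 y}\right)^{2} = \left(y + \frac{1}{2}\right)^{2} = \left(\frac{1}{2} + y\right)^{2}$)
$q{\left(a \right)} = a^{2}$ ($q{\left(a \right)} = - \frac{a \left(-5\right) a}{5} = - \frac{- 5 a a}{5} = - \frac{\left(-5\right) a^{2}}{5} = a^{2}$)
$\left(-50 + 46\right) q{\left(M{\left(5 \right)} \right)} = \left(-50 + 46\right) \left(\frac{\left(1 + 2 \cdot 5\right)^{2}}{4}\right)^{2} = - 4 \left(\frac{\left(1 + 10\right)^{2}}{4}\right)^{2} = - 4 \left(\frac{11^{2}}{4}\right)^{2} = - 4 \left(\frac{1}{4} \cdot 121\right)^{2} = - 4 \left(\frac{121}{4}\right)^{2} = \left(-4\right) \frac{14641}{16} = - \frac{14641}{4}$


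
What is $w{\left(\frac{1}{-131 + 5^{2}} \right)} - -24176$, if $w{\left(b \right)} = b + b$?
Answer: $\frac{1281327}{53} \approx 24176.0$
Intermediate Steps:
$w{\left(b \right)} = 2 b$
$w{\left(\frac{1}{-131 + 5^{2}} \right)} - -24176 = \frac{2}{-131 + 5^{2}} - -24176 = \frac{2}{-131 + 25} + 24176 = \frac{2}{-106} + 24176 = 2 \left(- \frac{1}{106}\right) + 24176 = - \frac{1}{53} + 24176 = \frac{1281327}{53}$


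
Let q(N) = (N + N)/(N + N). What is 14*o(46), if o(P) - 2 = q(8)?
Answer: 42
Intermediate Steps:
q(N) = 1 (q(N) = (2*N)/((2*N)) = (2*N)*(1/(2*N)) = 1)
o(P) = 3 (o(P) = 2 + 1 = 3)
14*o(46) = 14*3 = 42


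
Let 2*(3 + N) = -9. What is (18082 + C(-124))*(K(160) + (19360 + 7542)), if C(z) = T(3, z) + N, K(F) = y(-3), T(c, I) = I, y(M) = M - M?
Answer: 482904351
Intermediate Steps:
N = -15/2 (N = -3 + (½)*(-9) = -3 - 9/2 = -15/2 ≈ -7.5000)
y(M) = 0
K(F) = 0
C(z) = -15/2 + z (C(z) = z - 15/2 = -15/2 + z)
(18082 + C(-124))*(K(160) + (19360 + 7542)) = (18082 + (-15/2 - 124))*(0 + (19360 + 7542)) = (18082 - 263/2)*(0 + 26902) = (35901/2)*26902 = 482904351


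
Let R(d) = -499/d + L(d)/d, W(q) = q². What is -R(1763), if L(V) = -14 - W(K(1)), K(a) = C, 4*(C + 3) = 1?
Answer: 8329/28208 ≈ 0.29527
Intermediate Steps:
C = -11/4 (C = -3 + (¼)*1 = -3 + ¼ = -11/4 ≈ -2.7500)
K(a) = -11/4
L(V) = -345/16 (L(V) = -14 - (-11/4)² = -14 - 1*121/16 = -14 - 121/16 = -345/16)
R(d) = -8329/(16*d) (R(d) = -499/d - 345/(16*d) = -8329/(16*d))
-R(1763) = -(-8329)/(16*1763) = -1*(-8329/28208) = 8329/28208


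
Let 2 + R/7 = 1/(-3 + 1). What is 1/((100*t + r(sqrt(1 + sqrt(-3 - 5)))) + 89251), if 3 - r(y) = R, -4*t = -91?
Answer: 2/183093 ≈ 1.0923e-5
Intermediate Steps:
t = 91/4 (t = -1/4*(-91) = 91/4 ≈ 22.750)
R = -35/2 (R = -14 + 7/(-3 + 1) = -14 + 7/(-2) = -14 + 7*(-1/2) = -14 - 7/2 = -35/2 ≈ -17.500)
r(y) = 41/2 (r(y) = 3 - 1*(-35/2) = 3 + 35/2 = 41/2)
1/((100*t + r(sqrt(1 + sqrt(-3 - 5)))) + 89251) = 1/((100*(91/4) + 41/2) + 89251) = 1/((2275 + 41/2) + 89251) = 1/(4591/2 + 89251) = 1/(183093/2) = 2/183093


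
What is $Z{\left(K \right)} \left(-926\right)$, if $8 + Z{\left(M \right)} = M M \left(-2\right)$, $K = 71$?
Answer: $9343340$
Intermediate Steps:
$Z{\left(M \right)} = -8 - 2 M^{2}$ ($Z{\left(M \right)} = -8 + M M \left(-2\right) = -8 + M^{2} \left(-2\right) = -8 - 2 M^{2}$)
$Z{\left(K \right)} \left(-926\right) = \left(-8 - 2 \cdot 71^{2}\right) \left(-926\right) = \left(-8 - 10082\right) \left(-926\right) = \left(-10090\right) \left(-926\right) = 9343340$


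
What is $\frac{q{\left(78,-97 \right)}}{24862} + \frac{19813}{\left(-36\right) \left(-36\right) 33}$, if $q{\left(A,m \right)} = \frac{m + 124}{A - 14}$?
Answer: $\frac{1970435395}{4253192064} \approx 0.46328$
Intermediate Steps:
$q{\left(A,m \right)} = \frac{124 + m}{-14 + A}$
$\frac{q{\left(78,-97 \right)}}{24862} + \frac{19813}{\left(-36\right) \left(-36\right) 33} = \frac{\frac{1}{-14 + 78} \left(124 - 97\right)}{24862} + \frac{19813}{\left(-36\right) \left(-36\right) 33} = \frac{1}{64} \cdot 27 \cdot \frac{1}{24862} + \frac{19813}{1296 \cdot 33} = \frac{1}{64} \cdot 27 \cdot \frac{1}{24862} + \frac{19813}{42768} = \frac{27}{64} \cdot \frac{1}{24862} + 19813 \cdot \frac{1}{42768} = \frac{27}{1591168} + \frac{19813}{42768} = \frac{1970435395}{4253192064}$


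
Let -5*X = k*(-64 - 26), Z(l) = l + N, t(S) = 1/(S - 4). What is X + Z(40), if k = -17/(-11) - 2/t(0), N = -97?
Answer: 1263/11 ≈ 114.82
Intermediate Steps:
t(S) = 1/(-4 + S)
Z(l) = -97 + l (Z(l) = l - 97 = -97 + l)
k = 105/11 (k = -17/(-11) - 2/(1/(-4 + 0)) = -17*(-1/11) - 2/(1/(-4)) = 17/11 - 2/(-¼) = 17/11 - 2*(-4) = 17/11 + 8 = 105/11 ≈ 9.5455)
X = 1890/11 (X = -21*(-64 - 26)/11 = -21*(-90)/11 = -⅕*(-9450/11) = 1890/11 ≈ 171.82)
X + Z(40) = 1890/11 + (-97 + 40) = 1890/11 - 57 = 1263/11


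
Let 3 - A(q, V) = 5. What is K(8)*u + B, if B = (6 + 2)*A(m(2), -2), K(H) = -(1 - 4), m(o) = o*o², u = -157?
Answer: -487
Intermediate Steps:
m(o) = o³
A(q, V) = -2 (A(q, V) = 3 - 1*5 = 3 - 5 = -2)
K(H) = 3 (K(H) = -1*(-3) = 3)
B = -16 (B = (6 + 2)*(-2) = 8*(-2) = -16)
K(8)*u + B = 3*(-157) - 16 = -471 - 16 = -487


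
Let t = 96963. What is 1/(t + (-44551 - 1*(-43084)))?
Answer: 1/95496 ≈ 1.0472e-5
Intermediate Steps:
1/(t + (-44551 - 1*(-43084))) = 1/(96963 + (-44551 - 1*(-43084))) = 1/(96963 + (-44551 + 43084)) = 1/(96963 - 1467) = 1/95496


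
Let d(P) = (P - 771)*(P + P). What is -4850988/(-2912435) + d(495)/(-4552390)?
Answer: 99475578264/57645825955 ≈ 1.7256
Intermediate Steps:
d(P) = 2*P*(-771 + P) (d(P) = (-771 + P)*(2*P) = 2*P*(-771 + P))
-4850988/(-2912435) + d(495)/(-4552390) = -4850988/(-2912435) + (2*495*(-771 + 495))/(-4552390) = -4850988*(-1/2912435) + (2*495*(-276))*(-1/4552390) = 4850988/2912435 - 273240*(-1/4552390) = 4850988/2912435 + 1188/19793 = 99475578264/57645825955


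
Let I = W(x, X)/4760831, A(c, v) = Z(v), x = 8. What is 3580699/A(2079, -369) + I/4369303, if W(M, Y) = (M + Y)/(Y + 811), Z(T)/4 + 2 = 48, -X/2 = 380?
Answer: 3798681827866411401289/195201399594721512 ≈ 19460.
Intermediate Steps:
X = -760 (X = -2*380 = -760)
Z(T) = 184 (Z(T) = -8 + 4*48 = -8 + 192 = 184)
A(c, v) = 184
W(M, Y) = (M + Y)/(811 + Y)
I = -752/242802381 (I = ((8 - 760)/(811 - 760))/4760831 = (-752/51)*(1/4760831) = ((1/51)*(-752))*(1/4760831) = -752/51*1/4760831 = -752/242802381 ≈ -3.0972e-6)
3580699/A(2079, -369) + I/4369303 = 3580699/184 - 752/242802381/4369303 = 3580699*(1/184) - 752/242802381*1/4369303 = 3580699/184 - 752/1060877171710443 = 3798681827866411401289/195201399594721512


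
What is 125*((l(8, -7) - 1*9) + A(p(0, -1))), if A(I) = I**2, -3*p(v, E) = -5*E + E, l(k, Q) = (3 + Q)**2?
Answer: 9875/9 ≈ 1097.2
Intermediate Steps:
p(v, E) = 4*E/3 (p(v, E) = -(-5*E + E)/3 = -(-4)*E/3 = 4*E/3)
125*((l(8, -7) - 1*9) + A(p(0, -1))) = 125*(((3 - 7)**2 - 1*9) + ((4/3)*(-1))**2) = 125*(((-4)**2 - 9) + (-4/3)**2) = 125*((16 - 9) + 16/9) = 125*(7 + 16/9) = 125*(79/9) = 9875/9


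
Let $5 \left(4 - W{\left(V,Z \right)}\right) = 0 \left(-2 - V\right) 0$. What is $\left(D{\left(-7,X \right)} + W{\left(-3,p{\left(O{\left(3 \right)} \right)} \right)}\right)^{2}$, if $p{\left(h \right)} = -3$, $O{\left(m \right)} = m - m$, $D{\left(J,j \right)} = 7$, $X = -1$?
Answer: $121$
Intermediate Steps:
$O{\left(m \right)} = 0$
$W{\left(V,Z \right)} = 4$ ($W{\left(V,Z \right)} = 4 - \frac{0 \left(-2 - V\right) 0}{5} = 4 - \frac{0 \cdot 0}{5} = 4 - 0 = 4 + 0 = 4$)
$\left(D{\left(-7,X \right)} + W{\left(-3,p{\left(O{\left(3 \right)} \right)} \right)}\right)^{2} = \left(7 + 4\right)^{2} = 11^{2} = 121$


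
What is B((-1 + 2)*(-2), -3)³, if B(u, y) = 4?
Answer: 64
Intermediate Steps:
B((-1 + 2)*(-2), -3)³ = 4³ = 64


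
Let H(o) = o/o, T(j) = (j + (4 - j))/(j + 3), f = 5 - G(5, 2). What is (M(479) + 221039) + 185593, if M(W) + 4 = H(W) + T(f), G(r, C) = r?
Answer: 1219891/3 ≈ 4.0663e+5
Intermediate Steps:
f = 0 (f = 5 - 1*5 = 5 - 5 = 0)
T(j) = 4/(3 + j)
H(o) = 1
M(W) = -5/3 (M(W) = -4 + (1 + 4/(3 + 0)) = -4 + (1 + 4/3) = -4 + 7/3 = -5/3)
(M(479) + 221039) + 185593 = (-5/3 + 221039) + 185593 = 663112/3 + 185593 = 1219891/3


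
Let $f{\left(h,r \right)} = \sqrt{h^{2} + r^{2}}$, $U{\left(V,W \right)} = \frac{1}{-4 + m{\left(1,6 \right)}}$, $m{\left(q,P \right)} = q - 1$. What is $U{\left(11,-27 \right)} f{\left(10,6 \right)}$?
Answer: $- \frac{\sqrt{34}}{2} \approx -2.9155$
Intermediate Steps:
$m{\left(q,P \right)} = -1 + q$ ($m{\left(q,P \right)} = q - 1 = -1 + q$)
$U{\left(V,W \right)} = - \frac{1}{4}$ ($U{\left(V,W \right)} = \frac{1}{-4 + \left(-1 + 1\right)} = \frac{1}{-4 + 0} = \frac{1}{-4} = - \frac{1}{4}$)
$U{\left(11,-27 \right)} f{\left(10,6 \right)} = - \frac{\sqrt{10^{2} + 6^{2}}}{4} = - \frac{\sqrt{100 + 36}}{4} = - \frac{\sqrt{136}}{4} = - \frac{2 \sqrt{34}}{4} = - \frac{\sqrt{34}}{2}$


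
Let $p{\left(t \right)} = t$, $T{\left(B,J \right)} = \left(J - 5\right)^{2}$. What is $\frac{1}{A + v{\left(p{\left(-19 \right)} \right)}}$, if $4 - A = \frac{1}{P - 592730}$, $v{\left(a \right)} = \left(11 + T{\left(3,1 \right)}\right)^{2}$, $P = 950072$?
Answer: $\frac{357342}{261931685} \approx 0.0013643$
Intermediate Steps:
$T{\left(B,J \right)} = \left(-5 + J\right)^{2}$
$v{\left(a \right)} = 729$ ($v{\left(a \right)} = \left(11 + \left(-5 + 1\right)^{2}\right)^{2} = \left(11 + \left(-4\right)^{2}\right)^{2} = \left(11 + 16\right)^{2} = 27^{2} = 729$)
$A = \frac{1429367}{357342}$ ($A = 4 - \frac{1}{950072 - 592730} = 4 - \frac{1}{357342} = \frac{1429367}{357342} \approx 4.0$)
$\frac{1}{A + v{\left(p{\left(-19 \right)} \right)}} = \frac{1}{\frac{1429367}{357342} + 729} = \frac{1}{\frac{261931685}{357342}} = \frac{357342}{261931685}$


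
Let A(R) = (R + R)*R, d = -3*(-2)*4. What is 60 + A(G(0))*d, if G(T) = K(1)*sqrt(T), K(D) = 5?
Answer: 60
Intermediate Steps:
G(T) = 5*sqrt(T)
d = 24 (d = 6*4 = 24)
A(R) = 2*R**2 (A(R) = (2*R)*R = 2*R**2)
60 + A(G(0))*d = 60 + (2*(5*sqrt(0))**2)*24 = 60 + (2*(5*0)**2)*24 = 60 + (2*0**2)*24 = 60 + (2*0)*24 = 60 + 0*24 = 60 + 0 = 60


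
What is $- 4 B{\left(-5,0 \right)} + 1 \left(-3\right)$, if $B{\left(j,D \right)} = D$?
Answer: $-3$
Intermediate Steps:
$- 4 B{\left(-5,0 \right)} + 1 \left(-3\right) = \left(-4\right) 0 + 1 \left(-3\right) = 0 - 3 = -3$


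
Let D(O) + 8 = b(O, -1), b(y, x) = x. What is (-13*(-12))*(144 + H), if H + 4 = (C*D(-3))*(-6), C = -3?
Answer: -3432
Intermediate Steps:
D(O) = -9 (D(O) = -8 - 1 = -9)
H = -166 (H = -4 - 3*(-9)*(-6) = -4 + 27*(-6) = -4 - 162 = -166)
(-13*(-12))*(144 + H) = (-13*(-12))*(144 - 166) = 156*(-22) = -3432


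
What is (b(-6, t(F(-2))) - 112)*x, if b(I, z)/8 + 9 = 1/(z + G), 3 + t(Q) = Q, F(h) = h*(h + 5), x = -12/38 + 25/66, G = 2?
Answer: -17064/1463 ≈ -11.664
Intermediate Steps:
x = 79/1254 (x = -12*1/38 + 25*(1/66) = -6/19 + 25/66 = 79/1254 ≈ 0.062998)
F(h) = h*(5 + h)
t(Q) = -3 + Q
b(I, z) = -72 + 8/(2 + z) (b(I, z) = -72 + 8/(z + 2) = -72 + 8/(2 + z))
(b(-6, t(F(-2))) - 112)*x = (8*(-17 - 9*(-3 - 2*(5 - 2)))/(2 + (-3 - 2*(5 - 2))) - 112)*(79/1254) = (8*(-17 - 9*(-3 - 2*3))/(2 + (-3 - 2*3)) - 112)*(79/1254) = (8*(-17 - 9*(-3 - 6))/(2 + (-3 - 6)) - 112)*(79/1254) = (8*(-17 - 9*(-9))/(2 - 9) - 112)*(79/1254) = (8*(-17 + 81)/(-7) - 112)*(79/1254) = (8*(-⅐)*64 - 112)*(79/1254) = (-512/7 - 112)*(79/1254) = -1296/7*79/1254 = -17064/1463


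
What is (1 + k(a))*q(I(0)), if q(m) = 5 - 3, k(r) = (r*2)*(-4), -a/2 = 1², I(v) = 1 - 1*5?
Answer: 34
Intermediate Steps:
I(v) = -4 (I(v) = 1 - 5 = -4)
a = -2 (a = -2*1² = -2*1 = -2)
k(r) = -8*r (k(r) = (2*r)*(-4) = -8*r)
q(m) = 2
(1 + k(a))*q(I(0)) = (1 - 8*(-2))*2 = (1 + 16)*2 = 17*2 = 34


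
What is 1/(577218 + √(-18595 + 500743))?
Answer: 96203/55530022896 - √13393/55530022896 ≈ 1.7304e-6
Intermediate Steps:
1/(577218 + √(-18595 + 500743)) = 1/(577218 + √482148) = 1/(577218 + 6*√13393)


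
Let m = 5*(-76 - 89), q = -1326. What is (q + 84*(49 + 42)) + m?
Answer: 5493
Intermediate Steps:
m = -825 (m = 5*(-165) = -825)
(q + 84*(49 + 42)) + m = (-1326 + 84*(49 + 42)) - 825 = (-1326 + 84*91) - 825 = (-1326 + 7644) - 825 = 6318 - 825 = 5493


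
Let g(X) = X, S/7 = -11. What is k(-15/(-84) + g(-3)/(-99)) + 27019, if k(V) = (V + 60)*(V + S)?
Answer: 19120734229/853776 ≈ 22396.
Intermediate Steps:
S = -77 (S = 7*(-11) = -77)
k(V) = (-77 + V)*(60 + V) (k(V) = (V + 60)*(V - 77) = (60 + V)*(-77 + V) = (-77 + V)*(60 + V))
k(-15/(-84) + g(-3)/(-99)) + 27019 = (-4620 + (-15/(-84) - 3/(-99))² - 17*(-15/(-84) - 3/(-99))) + 27019 = (-4620 + (-15*(-1/84) - 3*(-1/99))² - 17*(-15*(-1/84) - 3*(-1/99))) + 27019 = (-4620 + (5/28 + 1/33)² - 17*(5/28 + 1/33)) + 27019 = (-4620 + (193/924)² - 17*193/924) + 27019 = (-4620 + 37249/853776 - 3281/924) + 27019 = -3947439515/853776 + 27019 = 19120734229/853776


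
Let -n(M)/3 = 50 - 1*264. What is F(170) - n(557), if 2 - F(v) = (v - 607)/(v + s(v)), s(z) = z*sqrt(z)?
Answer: -18387637/28730 + 437*sqrt(170)/28730 ≈ -639.82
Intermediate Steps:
n(M) = 642 (n(M) = -3*(50 - 1*264) = -3*(50 - 264) = -3*(-214) = 642)
s(z) = z**(3/2)
F(v) = 2 - (-607 + v)/(v + v**(3/2)) (F(v) = 2 - (v - 607)/(v + v**(3/2)) = 2 - (-607 + v)/(v + v**(3/2)))
F(170) - n(557) = (607 + 170 + 2*170**(3/2))/(170 + 170**(3/2)) - 1*642 = (607 + 170 + 2*(170*sqrt(170)))/(170 + 170*sqrt(170)) - 642 = (607 + 170 + 340*sqrt(170))/(170 + 170*sqrt(170)) - 642 = (777 + 340*sqrt(170))/(170 + 170*sqrt(170)) - 642 = -642 + (777 + 340*sqrt(170))/(170 + 170*sqrt(170))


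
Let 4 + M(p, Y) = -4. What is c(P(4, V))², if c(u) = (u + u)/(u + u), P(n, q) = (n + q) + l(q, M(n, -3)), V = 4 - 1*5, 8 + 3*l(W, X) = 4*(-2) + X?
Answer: 1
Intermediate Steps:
M(p, Y) = -8 (M(p, Y) = -4 - 4 = -8)
l(W, X) = -16/3 + X/3 (l(W, X) = -8/3 + (4*(-2) + X)/3 = -8/3 + (-8 + X)/3 = -8/3 + (-8/3 + X/3) = -16/3 + X/3)
V = -1 (V = 4 - 5 = -1)
P(n, q) = -8 + n + q (P(n, q) = (n + q) + (-16/3 + (⅓)*(-8)) = (n + q) + (-16/3 - 8/3) = (n + q) - 8 = -8 + n + q)
c(u) = 1 (c(u) = (2*u)/((2*u)) = (2*u)*(1/(2*u)) = 1)
c(P(4, V))² = 1² = 1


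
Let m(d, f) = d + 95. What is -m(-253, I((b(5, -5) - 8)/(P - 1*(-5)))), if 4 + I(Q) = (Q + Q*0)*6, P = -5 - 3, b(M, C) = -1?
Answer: 158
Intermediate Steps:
P = -8
I(Q) = -4 + 6*Q (I(Q) = -4 + (Q + Q*0)*6 = -4 + (Q + 0)*6 = -4 + Q*6 = -4 + 6*Q)
m(d, f) = 95 + d
-m(-253, I((b(5, -5) - 8)/(P - 1*(-5)))) = -(95 - 253) = -1*(-158) = 158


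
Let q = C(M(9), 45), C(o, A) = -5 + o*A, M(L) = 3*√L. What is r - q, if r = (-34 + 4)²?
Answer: 500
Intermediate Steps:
C(o, A) = -5 + A*o
q = 400 (q = -5 + 45*(3*√9) = -5 + 45*(3*3) = -5 + 45*9 = -5 + 405 = 400)
r = 900 (r = (-30)² = 900)
r - q = 900 - 1*400 = 900 - 400 = 500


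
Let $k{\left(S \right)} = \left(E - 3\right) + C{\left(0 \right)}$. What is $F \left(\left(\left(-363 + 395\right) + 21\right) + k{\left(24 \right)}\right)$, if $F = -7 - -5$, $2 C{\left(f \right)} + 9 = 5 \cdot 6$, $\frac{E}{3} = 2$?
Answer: $-133$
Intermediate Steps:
$E = 6$ ($E = 3 \cdot 2 = 6$)
$C{\left(f \right)} = \frac{21}{2}$ ($C{\left(f \right)} = - \frac{9}{2} + \frac{5 \cdot 6}{2} = - \frac{9}{2} + \frac{1}{2} \cdot 30 = - \frac{9}{2} + 15 = \frac{21}{2}$)
$k{\left(S \right)} = \frac{27}{2}$ ($k{\left(S \right)} = \left(6 - 3\right) + \frac{21}{2} = 3 + \frac{21}{2} = \frac{27}{2}$)
$F = -2$ ($F = -7 + 5 = -2$)
$F \left(\left(\left(-363 + 395\right) + 21\right) + k{\left(24 \right)}\right) = - 2 \left(\left(\left(-363 + 395\right) + 21\right) + \frac{27}{2}\right) = - 2 \left(\left(32 + 21\right) + \frac{27}{2}\right) = - 2 \left(53 + \frac{27}{2}\right) = \left(-2\right) \frac{133}{2} = -133$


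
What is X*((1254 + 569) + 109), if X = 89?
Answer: 171948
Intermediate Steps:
X*((1254 + 569) + 109) = 89*((1254 + 569) + 109) = 89*(1823 + 109) = 89*1932 = 171948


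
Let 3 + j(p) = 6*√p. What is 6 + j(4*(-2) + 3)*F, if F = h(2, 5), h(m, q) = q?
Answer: -9 + 30*I*√5 ≈ -9.0 + 67.082*I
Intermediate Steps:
j(p) = -3 + 6*√p
F = 5
6 + j(4*(-2) + 3)*F = 6 + (-3 + 6*√(4*(-2) + 3))*5 = 6 + (-3 + 6*√(-8 + 3))*5 = 6 + (-3 + 6*√(-5))*5 = 6 + (-3 + 6*(I*√5))*5 = 6 + (-3 + 6*I*√5)*5 = 6 + (-15 + 30*I*√5) = -9 + 30*I*√5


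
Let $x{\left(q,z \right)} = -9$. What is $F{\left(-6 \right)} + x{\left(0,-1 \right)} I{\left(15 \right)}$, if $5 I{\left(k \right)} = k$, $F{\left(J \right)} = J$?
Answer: $-33$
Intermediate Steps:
$I{\left(k \right)} = \frac{k}{5}$
$F{\left(-6 \right)} + x{\left(0,-1 \right)} I{\left(15 \right)} = -6 - 9 \cdot \frac{1}{5} \cdot 15 = -6 - 27 = -33$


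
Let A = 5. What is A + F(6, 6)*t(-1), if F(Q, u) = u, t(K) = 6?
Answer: 41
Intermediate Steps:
A + F(6, 6)*t(-1) = 5 + 6*6 = 5 + 36 = 41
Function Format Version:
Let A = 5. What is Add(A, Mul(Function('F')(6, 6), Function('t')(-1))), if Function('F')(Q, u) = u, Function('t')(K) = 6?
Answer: 41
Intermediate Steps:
Add(A, Mul(Function('F')(6, 6), Function('t')(-1))) = Add(5, Mul(6, 6)) = Add(5, 36) = 41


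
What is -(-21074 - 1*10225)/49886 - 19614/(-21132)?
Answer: 68328103/43924623 ≈ 1.5556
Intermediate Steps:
-(-21074 - 1*10225)/49886 - 19614/(-21132) = -(-21074 - 10225)*(1/49886) - 19614*(-1/21132) = -1*(-31299)*(1/49886) + 3269/3522 = 31299*(1/49886) + 3269/3522 = 31299/49886 + 3269/3522 = 68328103/43924623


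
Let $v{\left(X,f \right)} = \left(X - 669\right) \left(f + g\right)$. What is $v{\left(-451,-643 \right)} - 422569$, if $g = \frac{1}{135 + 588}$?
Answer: $\frac{215157173}{723} \approx 2.9759 \cdot 10^{5}$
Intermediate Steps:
$g = \frac{1}{723} \approx 0.0013831$
$v{\left(X,f \right)} = \left(-669 + X\right) \left(\frac{1}{723} + f\right)$ ($v{\left(X,f \right)} = \left(X - 669\right) \left(f + \frac{1}{723}\right) = \left(-669 + X\right) \left(\frac{1}{723} + f\right)$)
$v{\left(-451,-643 \right)} - 422569 = \left(- \frac{223}{241} - -430167 + \frac{1}{723} \left(-451\right) - -289993\right) - 422569 = \left(- \frac{223}{241} + 430167 - \frac{451}{723} + 289993\right) - 422569 = \frac{520674560}{723} - 422569 = \frac{215157173}{723}$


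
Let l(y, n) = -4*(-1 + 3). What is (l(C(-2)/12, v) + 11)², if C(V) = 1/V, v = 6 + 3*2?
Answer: 9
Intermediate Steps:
v = 12 (v = 6 + 6 = 12)
C(V) = 1/V
l(y, n) = -8 (l(y, n) = -4*2 = -8)
(l(C(-2)/12, v) + 11)² = (-8 + 11)² = 3² = 9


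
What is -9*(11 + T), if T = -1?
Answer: -90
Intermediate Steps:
-9*(11 + T) = -9*(11 - 1) = -9*10 = -90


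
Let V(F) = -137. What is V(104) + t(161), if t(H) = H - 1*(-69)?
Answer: 93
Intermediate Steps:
t(H) = 69 + H (t(H) = H + 69 = 69 + H)
V(104) + t(161) = -137 + (69 + 161) = -137 + 230 = 93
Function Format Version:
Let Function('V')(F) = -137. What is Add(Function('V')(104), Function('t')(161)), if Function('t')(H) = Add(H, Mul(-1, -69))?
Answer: 93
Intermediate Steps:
Function('t')(H) = Add(69, H) (Function('t')(H) = Add(H, 69) = Add(69, H))
Add(Function('V')(104), Function('t')(161)) = Add(-137, Add(69, 161)) = Add(-137, 230) = 93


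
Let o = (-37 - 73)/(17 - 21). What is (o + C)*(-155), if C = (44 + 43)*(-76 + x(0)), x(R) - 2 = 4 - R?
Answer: 1879375/2 ≈ 9.3969e+5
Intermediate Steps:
x(R) = 6 - R (x(R) = 2 + (4 - R) = 6 - R)
C = -6090 (C = (44 + 43)*(-76 + (6 - 1*0)) = 87*(-76 + (6 + 0)) = 87*(-76 + 6) = 87*(-70) = -6090)
o = 55/2 (o = -110/(-4) = -110*(-¼) = 55/2 ≈ 27.500)
(o + C)*(-155) = (55/2 - 6090)*(-155) = -12125/2*(-155) = 1879375/2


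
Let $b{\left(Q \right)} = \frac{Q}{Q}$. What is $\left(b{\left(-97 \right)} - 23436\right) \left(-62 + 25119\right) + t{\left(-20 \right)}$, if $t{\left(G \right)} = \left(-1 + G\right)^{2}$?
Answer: $-587210354$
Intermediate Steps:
$b{\left(Q \right)} = 1$
$\left(b{\left(-97 \right)} - 23436\right) \left(-62 + 25119\right) + t{\left(-20 \right)} = \left(1 - 23436\right) \left(-62 + 25119\right) + \left(-1 - 20\right)^{2} = \left(-23435\right) 25057 + \left(-21\right)^{2} = -587210795 + 441 = -587210354$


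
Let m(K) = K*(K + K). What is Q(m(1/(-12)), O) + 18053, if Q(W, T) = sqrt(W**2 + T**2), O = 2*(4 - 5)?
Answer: 18053 + sqrt(20737)/72 ≈ 18055.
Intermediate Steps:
m(K) = 2*K**2 (m(K) = K*(2*K) = 2*K**2)
O = -2 (O = 2*(-1) = -2)
Q(W, T) = sqrt(T**2 + W**2)
Q(m(1/(-12)), O) + 18053 = sqrt((-2)**2 + (2*(1/(-12))**2)**2) + 18053 = sqrt(4 + (2*(-1/12)**2)**2) + 18053 = sqrt(4 + (2*(1/144))**2) + 18053 = sqrt(4 + (1/72)**2) + 18053 = sqrt(4 + 1/5184) + 18053 = sqrt(20737/5184) + 18053 = sqrt(20737)/72 + 18053 = 18053 + sqrt(20737)/72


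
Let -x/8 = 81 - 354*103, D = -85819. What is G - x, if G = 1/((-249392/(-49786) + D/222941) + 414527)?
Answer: -60869086803028875877/209137622672320 ≈ -2.9105e+5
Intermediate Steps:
x = 291048 (x = -8*(81 - 354*103) = -8*(81 - 36462) = -8*(-36381) = 291048)
G = 504515483/209137622672320 (G = 1/((-249392/(-49786) - 85819/222941) + 414527) = 1/((-249392*(-1/49786) - 85819*1/222941) + 414527) = 1/((11336/2263 - 85819/222941) + 414527) = 1/(2333050779/504515483 + 414527) = 1/(209137622672320/504515483) = 504515483/209137622672320 ≈ 2.4124e-6)
G - x = 504515483/209137622672320 - 1*291048 = 504515483/209137622672320 - 291048 = -60869086803028875877/209137622672320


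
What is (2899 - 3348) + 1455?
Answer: 1006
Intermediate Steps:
(2899 - 3348) + 1455 = -449 + 1455 = 1006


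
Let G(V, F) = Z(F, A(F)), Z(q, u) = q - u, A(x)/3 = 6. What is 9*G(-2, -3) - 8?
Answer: -197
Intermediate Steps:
A(x) = 18 (A(x) = 3*6 = 18)
G(V, F) = -18 + F (G(V, F) = F - 1*18 = F - 18 = -18 + F)
9*G(-2, -3) - 8 = 9*(-18 - 3) - 8 = 9*(-21) - 8 = -189 - 8 = -197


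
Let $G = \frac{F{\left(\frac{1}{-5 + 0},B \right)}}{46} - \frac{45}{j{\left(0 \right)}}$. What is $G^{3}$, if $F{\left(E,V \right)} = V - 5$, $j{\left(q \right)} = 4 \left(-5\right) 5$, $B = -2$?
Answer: $\frac{2571353}{97336000} \approx 0.026417$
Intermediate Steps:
$j{\left(q \right)} = -100$ ($j{\left(q \right)} = \left(-20\right) 5 = -100$)
$F{\left(E,V \right)} = -5 + V$
$G = \frac{137}{460}$ ($G = \frac{-5 - 2}{46} - \frac{45}{-100} = \left(-7\right) \frac{1}{46} - - \frac{9}{20} = - \frac{7}{46} + \frac{9}{20} = \frac{137}{460} \approx 0.29783$)
$G^{3} = \left(\frac{137}{460}\right)^{3} = \frac{2571353}{97336000}$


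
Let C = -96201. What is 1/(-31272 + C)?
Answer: -1/127473 ≈ -7.8448e-6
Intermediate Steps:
1/(-31272 + C) = 1/(-31272 - 96201) = 1/(-127473) = -1/127473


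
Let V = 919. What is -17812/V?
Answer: -17812/919 ≈ -19.382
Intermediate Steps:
-17812/V = -17812/919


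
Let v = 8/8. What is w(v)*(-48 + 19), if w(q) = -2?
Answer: 58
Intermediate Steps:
v = 1 (v = 8*(⅛) = 1)
w(v)*(-48 + 19) = -2*(-48 + 19) = -2*(-29) = 58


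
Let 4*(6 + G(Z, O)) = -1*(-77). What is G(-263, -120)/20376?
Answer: 53/81504 ≈ 0.00065027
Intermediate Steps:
G(Z, O) = 53/4 (G(Z, O) = -6 + (-1*(-77))/4 = -6 + (1/4)*77 = -6 + 77/4 = 53/4)
G(-263, -120)/20376 = (53/4)/20376 = (53/4)*(1/20376) = 53/81504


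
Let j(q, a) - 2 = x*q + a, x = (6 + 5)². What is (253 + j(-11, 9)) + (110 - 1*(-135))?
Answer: -822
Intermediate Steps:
x = 121 (x = 11² = 121)
j(q, a) = 2 + a + 121*q (j(q, a) = 2 + (121*q + a) = 2 + (a + 121*q) = 2 + a + 121*q)
(253 + j(-11, 9)) + (110 - 1*(-135)) = (253 + (2 + 9 + 121*(-11))) + (110 - 1*(-135)) = (253 + (2 + 9 - 1331)) + (110 + 135) = (253 - 1320) + 245 = -1067 + 245 = -822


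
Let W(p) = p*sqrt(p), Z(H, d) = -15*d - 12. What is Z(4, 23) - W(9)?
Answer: -384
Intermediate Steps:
Z(H, d) = -12 - 15*d
W(p) = p**(3/2)
Z(4, 23) - W(9) = (-12 - 15*23) - 9**(3/2) = (-12 - 345) - 1*27 = -357 - 27 = -384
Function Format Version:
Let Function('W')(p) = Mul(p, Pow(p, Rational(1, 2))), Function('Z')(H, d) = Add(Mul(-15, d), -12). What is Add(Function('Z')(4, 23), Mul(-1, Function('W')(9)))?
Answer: -384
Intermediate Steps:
Function('Z')(H, d) = Add(-12, Mul(-15, d))
Function('W')(p) = Pow(p, Rational(3, 2))
Add(Function('Z')(4, 23), Mul(-1, Function('W')(9))) = Add(Add(-12, Mul(-15, 23)), Mul(-1, Pow(9, Rational(3, 2)))) = Add(Add(-12, -345), Mul(-1, 27)) = Add(-357, -27) = -384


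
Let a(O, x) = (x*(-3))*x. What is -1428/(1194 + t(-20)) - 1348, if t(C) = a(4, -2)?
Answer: -265794/197 ≈ -1349.2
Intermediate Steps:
a(O, x) = -3*x² (a(O, x) = (-3*x)*x = -3*x²)
t(C) = -12 (t(C) = -3*(-2)² = -3*4 = -12)
-1428/(1194 + t(-20)) - 1348 = -1428/(1194 - 12) - 1348 = -1428/1182 - 1348 = (1/1182)*(-1428) - 1348 = -238/197 - 1348 = -265794/197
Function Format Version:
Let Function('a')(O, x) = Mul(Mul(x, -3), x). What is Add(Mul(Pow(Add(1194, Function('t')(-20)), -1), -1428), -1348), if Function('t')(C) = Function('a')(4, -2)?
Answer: Rational(-265794, 197) ≈ -1349.2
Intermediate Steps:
Function('a')(O, x) = Mul(-3, Pow(x, 2)) (Function('a')(O, x) = Mul(Mul(-3, x), x) = Mul(-3, Pow(x, 2)))
Function('t')(C) = -12 (Function('t')(C) = Mul(-3, Pow(-2, 2)) = Mul(-3, 4) = -12)
Add(Mul(Pow(Add(1194, Function('t')(-20)), -1), -1428), -1348) = Add(Mul(Pow(Add(1194, -12), -1), -1428), -1348) = Add(Mul(Pow(1182, -1), -1428), -1348) = Add(Mul(Rational(1, 1182), -1428), -1348) = Add(Rational(-238, 197), -1348) = Rational(-265794, 197)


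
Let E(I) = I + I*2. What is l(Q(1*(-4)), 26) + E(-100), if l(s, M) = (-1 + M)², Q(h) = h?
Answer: 325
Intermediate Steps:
E(I) = 3*I (E(I) = I + 2*I = 3*I)
l(Q(1*(-4)), 26) + E(-100) = (-1 + 26)² + 3*(-100) = 25² - 300 = 625 - 300 = 325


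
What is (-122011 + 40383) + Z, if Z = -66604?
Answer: -148232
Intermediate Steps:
(-122011 + 40383) + Z = (-122011 + 40383) - 66604 = -81628 - 66604 = -148232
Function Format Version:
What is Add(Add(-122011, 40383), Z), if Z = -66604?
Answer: -148232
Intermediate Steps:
Add(Add(-122011, 40383), Z) = Add(Add(-122011, 40383), -66604) = Add(-81628, -66604) = -148232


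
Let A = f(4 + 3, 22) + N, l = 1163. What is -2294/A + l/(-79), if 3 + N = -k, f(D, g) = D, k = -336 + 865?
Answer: -429349/41475 ≈ -10.352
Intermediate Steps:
k = 529
N = -532 (N = -3 - 1*529 = -3 - 529 = -532)
A = -525 (A = (4 + 3) - 532 = 7 - 532 = -525)
-2294/A + l/(-79) = -2294/(-525) + 1163/(-79) = -2294*(-1/525) + 1163*(-1/79) = 2294/525 - 1163/79 = -429349/41475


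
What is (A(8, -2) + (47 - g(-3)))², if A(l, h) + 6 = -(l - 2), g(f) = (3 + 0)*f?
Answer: 1936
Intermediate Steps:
g(f) = 3*f
A(l, h) = -4 - l (A(l, h) = -6 - (l - 2) = -6 - (-2 + l) = -6 + (2 - l) = -4 - l)
(A(8, -2) + (47 - g(-3)))² = ((-4 - 1*8) + (47 - 3*(-3)))² = ((-4 - 8) + (47 - 1*(-9)))² = (-12 + (47 + 9))² = (-12 + 56)² = 44² = 1936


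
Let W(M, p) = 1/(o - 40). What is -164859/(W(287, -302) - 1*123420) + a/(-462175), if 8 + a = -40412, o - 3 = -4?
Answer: 665695234829/467741528135 ≈ 1.4232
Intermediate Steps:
o = -1 (o = 3 - 4 = -1)
a = -40420 (a = -8 - 40412 = -40420)
W(M, p) = -1/41 (W(M, p) = 1/(-1 - 40) = 1/(-41) = -1/41)
-164859/(W(287, -302) - 1*123420) + a/(-462175) = -164859/(-1/41 - 1*123420) - 40420/(-462175) = -164859/(-1/41 - 123420) - 40420*(-1/462175) = -164859/(-5060221/41) + 8084/92435 = -164859*(-41/5060221) + 8084/92435 = 6759219/5060221 + 8084/92435 = 665695234829/467741528135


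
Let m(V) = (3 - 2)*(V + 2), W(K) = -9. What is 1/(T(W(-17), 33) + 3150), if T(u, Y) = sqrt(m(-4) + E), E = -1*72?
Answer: 1575/4961287 - I*sqrt(74)/9922574 ≈ 0.00031746 - 8.6694e-7*I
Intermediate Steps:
E = -72
m(V) = 2 + V (m(V) = 1*(2 + V) = 2 + V)
T(u, Y) = I*sqrt(74) (T(u, Y) = sqrt((2 - 4) - 72) = sqrt(-2 - 72) = sqrt(-74) = I*sqrt(74))
1/(T(W(-17), 33) + 3150) = 1/(I*sqrt(74) + 3150) = 1/(3150 + I*sqrt(74))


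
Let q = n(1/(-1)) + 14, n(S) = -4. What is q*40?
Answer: 400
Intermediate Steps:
q = 10 (q = -4 + 14 = 10)
q*40 = 10*40 = 400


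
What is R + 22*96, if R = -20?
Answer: 2092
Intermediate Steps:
R + 22*96 = -20 + 22*96 = -20 + 2112 = 2092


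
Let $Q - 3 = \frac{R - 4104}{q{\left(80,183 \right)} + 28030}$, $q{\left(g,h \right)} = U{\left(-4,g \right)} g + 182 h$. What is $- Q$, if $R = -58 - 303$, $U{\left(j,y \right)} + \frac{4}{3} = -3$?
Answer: $- \frac{535509}{182968} \approx -2.9268$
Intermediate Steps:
$U{\left(j,y \right)} = - \frac{13}{3}$ ($U{\left(j,y \right)} = - \frac{4}{3} - 3 = - \frac{13}{3}$)
$q{\left(g,h \right)} = 182 h - \frac{13 g}{3}$ ($q{\left(g,h \right)} = - \frac{13 g}{3} + 182 h = 182 h - \frac{13 g}{3}$)
$R = -361$ ($R = -58 - 303 = -361$)
$Q = \frac{535509}{182968}$ ($Q = 3 + \frac{-361 - 4104}{\left(182 \cdot 183 - \frac{1040}{3}\right) + 28030} = 3 - \frac{4465}{\left(33306 - \frac{1040}{3}\right) + 28030} = 3 - \frac{4465}{\frac{98878}{3} + 28030} = 3 - \frac{4465}{\frac{182968}{3}} = 3 - \frac{13395}{182968} = \frac{535509}{182968} \approx 2.9268$)
$- Q = \left(-1\right) \frac{535509}{182968} = - \frac{535509}{182968}$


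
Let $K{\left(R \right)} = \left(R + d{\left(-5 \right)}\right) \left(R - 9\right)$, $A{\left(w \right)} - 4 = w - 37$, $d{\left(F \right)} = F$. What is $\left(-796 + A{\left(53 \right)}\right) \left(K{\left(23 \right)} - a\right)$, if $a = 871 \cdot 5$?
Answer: $3183928$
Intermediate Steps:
$a = 4355$
$A{\left(w \right)} = -33 + w$ ($A{\left(w \right)} = 4 + \left(w - 37\right) = 4 + \left(-37 + w\right) = -33 + w$)
$K{\left(R \right)} = \left(-9 + R\right) \left(-5 + R\right)$ ($K{\left(R \right)} = \left(R - 5\right) \left(R - 9\right) = \left(-5 + R\right) \left(-9 + R\right) = \left(-9 + R\right) \left(-5 + R\right)$)
$\left(-796 + A{\left(53 \right)}\right) \left(K{\left(23 \right)} - a\right) = \left(-796 + \left(-33 + 53\right)\right) \left(\left(45 + 23^{2} - 322\right) - 4355\right) = \left(-796 + 20\right) \left(\left(45 + 529 - 322\right) - 4355\right) = - 776 \left(252 - 4355\right) = \left(-776\right) \left(-4103\right) = 3183928$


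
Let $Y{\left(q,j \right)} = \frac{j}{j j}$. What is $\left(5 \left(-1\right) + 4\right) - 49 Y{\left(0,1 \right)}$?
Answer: $-50$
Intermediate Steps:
$Y{\left(q,j \right)} = \frac{1}{j}$ ($Y{\left(q,j \right)} = \frac{j}{j^{2}} = \frac{1}{j}$)
$\left(5 \left(-1\right) + 4\right) - 49 Y{\left(0,1 \right)} = \left(5 \left(-1\right) + 4\right) - \frac{49}{1} = \left(-5 + 4\right) - 49 = -1 - 49 = -50$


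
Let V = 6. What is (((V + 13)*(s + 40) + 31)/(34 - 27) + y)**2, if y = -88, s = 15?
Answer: 211600/49 ≈ 4318.4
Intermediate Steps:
(((V + 13)*(s + 40) + 31)/(34 - 27) + y)**2 = (((6 + 13)*(15 + 40) + 31)/(34 - 27) - 88)**2 = ((19*55 + 31)/7 - 88)**2 = ((1045 + 31)*(1/7) - 88)**2 = (1076*(1/7) - 88)**2 = (1076/7 - 88)**2 = (460/7)**2 = 211600/49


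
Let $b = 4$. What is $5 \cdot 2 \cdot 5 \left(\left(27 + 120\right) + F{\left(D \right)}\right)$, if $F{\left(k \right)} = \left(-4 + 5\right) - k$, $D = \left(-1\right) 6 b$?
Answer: $8600$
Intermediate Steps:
$D = -24$ ($D = \left(-1\right) 6 \cdot 4 = \left(-6\right) 4 = -24$)
$F{\left(k \right)} = 1 - k$
$5 \cdot 2 \cdot 5 \left(\left(27 + 120\right) + F{\left(D \right)}\right) = 5 \cdot 2 \cdot 5 \left(\left(27 + 120\right) + \left(1 - -24\right)\right) = 10 \cdot 5 \left(147 + \left(1 + 24\right)\right) = 50 \left(147 + 25\right) = 50 \cdot 172 = 8600$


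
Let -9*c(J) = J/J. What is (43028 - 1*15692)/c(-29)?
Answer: -246024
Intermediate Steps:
c(J) = -⅑ (c(J) = -J/(9*J) = -⅑*1 = -⅑)
(43028 - 1*15692)/c(-29) = (43028 - 1*15692)/(-⅑) = (43028 - 15692)*(-9) = 27336*(-9) = -246024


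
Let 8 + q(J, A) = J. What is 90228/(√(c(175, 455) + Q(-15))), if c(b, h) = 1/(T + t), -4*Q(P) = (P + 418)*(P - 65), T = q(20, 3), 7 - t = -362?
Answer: 90228*√1169998041/3070861 ≈ 1005.0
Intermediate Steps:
q(J, A) = -8 + J
t = 369 (t = 7 - 1*(-362) = 7 + 362 = 369)
T = 12 (T = -8 + 20 = 12)
Q(P) = -(-65 + P)*(418 + P)/4 (Q(P) = -(P + 418)*(P - 65)/4 = -(418 + P)*(-65 + P)/4 = -(-65 + P)*(418 + P)/4)
c(b, h) = 1/381 (c(b, h) = 1/(12 + 369) = 1/381)
90228/(√(c(175, 455) + Q(-15))) = 90228/(√(1/381 + (13585/2 - 353/4*(-15) - ¼*(-15)²))) = 90228/(√(1/381 + (13585/2 + 5295/4 - ¼*225))) = 90228/(√(1/381 + (13585/2 + 5295/4 - 225/4))) = 90228/(√(1/381 + 8060)) = 90228/(√(3070861/381)) = 90228/((√1169998041/381)) = 90228*(√1169998041/3070861) = 90228*√1169998041/3070861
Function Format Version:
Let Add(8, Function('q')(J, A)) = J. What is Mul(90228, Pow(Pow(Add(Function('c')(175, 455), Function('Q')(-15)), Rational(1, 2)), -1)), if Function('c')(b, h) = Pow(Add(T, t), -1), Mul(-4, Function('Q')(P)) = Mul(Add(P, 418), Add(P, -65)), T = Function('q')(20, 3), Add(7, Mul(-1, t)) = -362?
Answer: Mul(Rational(90228, 3070861), Pow(1169998041, Rational(1, 2))) ≈ 1005.0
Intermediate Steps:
Function('q')(J, A) = Add(-8, J)
t = 369 (t = Add(7, Mul(-1, -362)) = Add(7, 362) = 369)
T = 12 (T = Add(-8, 20) = 12)
Function('Q')(P) = Mul(Rational(-1, 4), Add(-65, P), Add(418, P)) (Function('Q')(P) = Mul(Rational(-1, 4), Mul(Add(P, 418), Add(P, -65))) = Mul(Rational(-1, 4), Mul(Add(418, P), Add(-65, P))) = Mul(Rational(-1, 4), Mul(Add(-65, P), Add(418, P))) = Mul(Rational(-1, 4), Add(-65, P), Add(418, P)))
Function('c')(b, h) = Rational(1, 381) (Function('c')(b, h) = Pow(Add(12, 369), -1) = Pow(381, -1) = Rational(1, 381))
Mul(90228, Pow(Pow(Add(Function('c')(175, 455), Function('Q')(-15)), Rational(1, 2)), -1)) = Mul(90228, Pow(Pow(Add(Rational(1, 381), Add(Rational(13585, 2), Mul(Rational(-353, 4), -15), Mul(Rational(-1, 4), Pow(-15, 2)))), Rational(1, 2)), -1)) = Mul(90228, Pow(Pow(Add(Rational(1, 381), Add(Rational(13585, 2), Rational(5295, 4), Mul(Rational(-1, 4), 225))), Rational(1, 2)), -1)) = Mul(90228, Pow(Pow(Add(Rational(1, 381), Add(Rational(13585, 2), Rational(5295, 4), Rational(-225, 4))), Rational(1, 2)), -1)) = Mul(90228, Pow(Pow(Add(Rational(1, 381), 8060), Rational(1, 2)), -1)) = Mul(90228, Pow(Pow(Rational(3070861, 381), Rational(1, 2)), -1)) = Mul(90228, Pow(Mul(Rational(1, 381), Pow(1169998041, Rational(1, 2))), -1)) = Mul(90228, Mul(Rational(1, 3070861), Pow(1169998041, Rational(1, 2)))) = Mul(Rational(90228, 3070861), Pow(1169998041, Rational(1, 2)))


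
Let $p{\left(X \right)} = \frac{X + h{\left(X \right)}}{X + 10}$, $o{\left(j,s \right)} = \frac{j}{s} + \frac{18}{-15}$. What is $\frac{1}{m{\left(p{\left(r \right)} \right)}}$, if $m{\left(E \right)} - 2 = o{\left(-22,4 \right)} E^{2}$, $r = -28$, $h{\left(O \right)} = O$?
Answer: $- \frac{405}{25454} \approx -0.015911$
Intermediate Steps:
$o{\left(j,s \right)} = - \frac{6}{5} + \frac{j}{s}$ ($o{\left(j,s \right)} = \frac{j}{s} + 18 \left(- \frac{1}{15}\right) = \frac{j}{s} - \frac{6}{5} = - \frac{6}{5} + \frac{j}{s}$)
$p{\left(X \right)} = \frac{2 X}{10 + X}$ ($p{\left(X \right)} = \frac{X + X}{X + 10} = \frac{2 X}{10 + X}$)
$m{\left(E \right)} = 2 - \frac{67 E^{2}}{10}$ ($m{\left(E \right)} = 2 + \left(- \frac{6}{5} - \frac{22}{4}\right) E^{2} = 2 + \left(- \frac{6}{5} - \frac{11}{2}\right) E^{2} = 2 - \frac{67 E^{2}}{10}$)
$\frac{1}{m{\left(p{\left(r \right)} \right)}} = \frac{1}{2 - \frac{67 \left(2 \left(-28\right) \frac{1}{10 - 28}\right)^{2}}{10}} = \frac{1}{2 - \frac{67 \left(2 \left(-28\right) \frac{1}{-18}\right)^{2}}{10}} = \frac{1}{2 - \frac{67 \left(2 \left(-28\right) \left(- \frac{1}{18}\right)\right)^{2}}{10}} = \frac{1}{2 - \frac{67 \left(\frac{28}{9}\right)^{2}}{10}} = \frac{1}{2 - \frac{26264}{405}} = \frac{1}{- \frac{25454}{405}} = - \frac{405}{25454}$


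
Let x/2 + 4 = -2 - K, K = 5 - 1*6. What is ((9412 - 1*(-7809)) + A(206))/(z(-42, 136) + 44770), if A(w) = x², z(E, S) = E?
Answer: 17321/44728 ≈ 0.38725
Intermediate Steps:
K = -1 (K = 5 - 6 = -1)
x = -10 (x = -8 + 2*(-2 - 1*(-1)) = -8 + 2*(-2 + 1) = -8 + 2*(-1) = -8 - 2 = -10)
A(w) = 100 (A(w) = (-10)² = 100)
((9412 - 1*(-7809)) + A(206))/(z(-42, 136) + 44770) = ((9412 - 1*(-7809)) + 100)/(-42 + 44770) = ((9412 + 7809) + 100)/44728 = (17221 + 100)*(1/44728) = 17321*(1/44728) = 17321/44728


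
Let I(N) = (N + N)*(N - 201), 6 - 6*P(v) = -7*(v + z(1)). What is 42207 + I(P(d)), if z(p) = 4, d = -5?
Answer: 760933/18 ≈ 42274.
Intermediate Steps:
P(v) = 17/3 + 7*v/6 (P(v) = 1 - (-7)*(v + 4)/6 = 1 - (-7)*(4 + v)/6 = 1 - (-28 - 7*v)/6 = 1 + (14/3 + 7*v/6) = 17/3 + 7*v/6)
I(N) = 2*N*(-201 + N) (I(N) = (2*N)*(-201 + N) = 2*N*(-201 + N))
42207 + I(P(d)) = 42207 + 2*(17/3 + (7/6)*(-5))*(-201 + (17/3 + (7/6)*(-5))) = 42207 + 2*(17/3 - 35/6)*(-201 + (17/3 - 35/6)) = 42207 + 2*(-⅙)*(-201 - ⅙) = 42207 + 2*(-⅙)*(-1207/6) = 42207 + 1207/18 = 760933/18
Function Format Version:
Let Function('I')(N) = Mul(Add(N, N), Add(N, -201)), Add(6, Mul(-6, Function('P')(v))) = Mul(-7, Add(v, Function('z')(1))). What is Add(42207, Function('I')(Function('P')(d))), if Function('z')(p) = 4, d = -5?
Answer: Rational(760933, 18) ≈ 42274.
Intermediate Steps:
Function('P')(v) = Add(Rational(17, 3), Mul(Rational(7, 6), v)) (Function('P')(v) = Add(1, Mul(Rational(-1, 6), Mul(-7, Add(v, 4)))) = Add(1, Mul(Rational(-1, 6), Mul(-7, Add(4, v)))) = Add(1, Mul(Rational(-1, 6), Add(-28, Mul(-7, v)))) = Add(1, Add(Rational(14, 3), Mul(Rational(7, 6), v))) = Add(Rational(17, 3), Mul(Rational(7, 6), v)))
Function('I')(N) = Mul(2, N, Add(-201, N)) (Function('I')(N) = Mul(Mul(2, N), Add(-201, N)) = Mul(2, N, Add(-201, N)))
Add(42207, Function('I')(Function('P')(d))) = Add(42207, Mul(2, Add(Rational(17, 3), Mul(Rational(7, 6), -5)), Add(-201, Add(Rational(17, 3), Mul(Rational(7, 6), -5))))) = Add(42207, Mul(2, Add(Rational(17, 3), Rational(-35, 6)), Add(-201, Add(Rational(17, 3), Rational(-35, 6))))) = Add(42207, Mul(2, Rational(-1, 6), Add(-201, Rational(-1, 6)))) = Add(42207, Mul(2, Rational(-1, 6), Rational(-1207, 6))) = Add(42207, Rational(1207, 18)) = Rational(760933, 18)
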